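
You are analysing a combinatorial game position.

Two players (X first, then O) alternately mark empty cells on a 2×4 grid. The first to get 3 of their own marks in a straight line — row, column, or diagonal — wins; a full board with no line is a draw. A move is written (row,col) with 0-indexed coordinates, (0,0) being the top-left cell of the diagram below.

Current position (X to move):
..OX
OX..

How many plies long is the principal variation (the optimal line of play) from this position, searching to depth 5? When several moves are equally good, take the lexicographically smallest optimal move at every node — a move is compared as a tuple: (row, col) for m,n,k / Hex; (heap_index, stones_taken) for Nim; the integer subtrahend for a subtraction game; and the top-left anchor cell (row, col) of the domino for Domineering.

ply 1, X at ..OX/OX.. | (0,0)=+0→X.OX/OX..*; (0,1)=+0→.XOX/OX..; (1,2)=+0→..OX/OXX.; (1,3)=+0→..OX/OX.X
ply 2, O at X.OX/OX.. | (0,1)=+0→XOOX/OX..*; (1,2)=+0→X.OX/OXO.; (1,3)=+0→X.OX/OX.O
ply 3, X at XOOX/OX.. | (1,2)=+0→XOOX/OXX.*; (1,3)=+0→XOOX/OX.X
ply 4, O at XOOX/OXX. | (1,3)=+0→XOOX/OXXO*
ply 5: XOOX/OXXO is terminal +0 (X); from ..OX/OX.. depth 5

PV length from [..OX/OX..]: 4 plies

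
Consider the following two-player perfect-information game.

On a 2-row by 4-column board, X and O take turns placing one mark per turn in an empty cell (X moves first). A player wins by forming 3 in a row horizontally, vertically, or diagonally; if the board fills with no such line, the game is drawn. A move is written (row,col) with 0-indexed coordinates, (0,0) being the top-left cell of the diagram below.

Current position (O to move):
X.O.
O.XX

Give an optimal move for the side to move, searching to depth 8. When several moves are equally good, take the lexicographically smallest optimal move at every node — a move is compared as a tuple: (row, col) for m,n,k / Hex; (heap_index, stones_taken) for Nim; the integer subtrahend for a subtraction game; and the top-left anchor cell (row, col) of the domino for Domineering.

O's best at [X.O./O.XX]: (1,1)

[X.O./O.XX] O move#1: (0,1):-1/XOO./O.XX, (0,3):-1/X.OO/O.XX, (1,1):+0/X.O./OOXX*
[X.O./OOXX] X move#2: (0,1):+0/XXO./OOXX*, (0,3):+0/X.OX/OOXX
[XXO./OOXX] O move#3: (0,3):+0/XXOO/OOXX*
[XXOO/OOXX] end (terminal +0, X#4); searched X.O./O.XX to 8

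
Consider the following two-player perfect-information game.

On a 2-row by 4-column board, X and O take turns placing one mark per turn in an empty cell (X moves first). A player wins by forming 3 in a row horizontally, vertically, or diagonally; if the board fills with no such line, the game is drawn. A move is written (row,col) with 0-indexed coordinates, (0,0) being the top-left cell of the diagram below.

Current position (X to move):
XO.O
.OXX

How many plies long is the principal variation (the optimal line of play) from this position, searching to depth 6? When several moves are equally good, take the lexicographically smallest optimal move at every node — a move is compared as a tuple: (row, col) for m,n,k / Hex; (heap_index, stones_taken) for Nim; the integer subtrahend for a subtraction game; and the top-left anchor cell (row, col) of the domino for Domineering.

[XO.O/.OXX] X move#1: (0,2):+0/XOXO/.OXX*, (1,0):-1/XO.O/XOXX
[XOXO/.OXX] O move#2: (1,0):+0/XOXO/OOXX*
[XOXO/OOXX] end (terminal +0, X#3); searched XO.O/.OXX to 6

PV length from [XO.O/.OXX]: 2 plies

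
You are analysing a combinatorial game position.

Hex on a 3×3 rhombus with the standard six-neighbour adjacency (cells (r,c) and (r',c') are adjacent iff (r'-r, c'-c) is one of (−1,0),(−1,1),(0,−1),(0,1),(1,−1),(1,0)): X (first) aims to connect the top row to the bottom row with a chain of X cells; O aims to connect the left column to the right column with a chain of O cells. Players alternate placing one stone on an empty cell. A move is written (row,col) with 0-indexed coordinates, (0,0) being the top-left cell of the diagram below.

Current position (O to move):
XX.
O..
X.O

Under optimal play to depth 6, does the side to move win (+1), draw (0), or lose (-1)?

value(XX./O../X.O, O) = +1

[XX./O../X.O] O move#1: (0,2):-1/XXO/O../X.O, (1,1):+1/XX./OO./X.O*, (1,2):-1/XX./O.O/X.O, (2,1):-1/XX./O../XOO
[XX./OO./X.O] X move#2: (0,2):-1/XXX/OO./X.O*, (1,2):-1/XX./OOX/X.O, (2,1):-1/XX./OO./XXO
[XXX/OO./X.O] O move#3: (1,2):+1/XXX/OOO/X.O*, (2,1):+1/XXX/OO./XOO
[XXX/OOO/X.O] end (terminal -1, X#4); searched XX./O../X.O to 6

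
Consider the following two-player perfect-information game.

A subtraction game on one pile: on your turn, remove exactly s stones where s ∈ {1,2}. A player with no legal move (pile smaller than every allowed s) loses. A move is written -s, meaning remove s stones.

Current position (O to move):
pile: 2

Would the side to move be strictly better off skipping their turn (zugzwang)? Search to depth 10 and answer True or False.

ply 1, O at 2 | -1=-1→1; -2=+1→0*
ply 2: 0 is terminal -1 (X); from 2 depth 10
if O skipped the turn, X would face:
~ ply 1, X at 2 | -1=-1→1; -2=+1→0*
~ ply 2: 0 is terminal -1 (O); from 2 depth 10
compare (O): move=+1 vs pass=-1

zugzwang(2, O) = False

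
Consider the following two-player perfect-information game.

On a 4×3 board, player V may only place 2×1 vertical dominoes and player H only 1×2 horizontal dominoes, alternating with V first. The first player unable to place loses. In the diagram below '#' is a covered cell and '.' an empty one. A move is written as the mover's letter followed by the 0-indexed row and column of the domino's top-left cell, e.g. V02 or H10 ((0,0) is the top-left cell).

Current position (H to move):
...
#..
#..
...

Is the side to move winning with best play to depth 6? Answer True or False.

H winning at [.../#../#../...]: False

[.../#../#../...] H move#1: H00:-1/##./#../#../...*, H01:-1/.##/#../#../..., H11:-1/.../###/#../..., H21:-1/.../#../###/..., H30:-1/.../#../#../##., H31:-1/.../#../#../.##
[##./#../#../...] V move#2: V02:-1/###/#.#/#../..., V11:+1/##./##./##./...*, V12:+1/##./#.#/#.#/..., V21:+1/##./#../##./.#., V22:+1/##./#../#.#/..#
[##./##./##./...] H move#3: H30:-1/##./##./##./##.*, H31:-1/##./##./##./.##
[##./##./##./##.] V move#4: V02:+1/###/###/##./##.*, V12:+1/##./###/###/##., V22:+1/##./##./###/###
[###/###/##./##.] end (terminal -1, H#5); searched .../#../#../... to 6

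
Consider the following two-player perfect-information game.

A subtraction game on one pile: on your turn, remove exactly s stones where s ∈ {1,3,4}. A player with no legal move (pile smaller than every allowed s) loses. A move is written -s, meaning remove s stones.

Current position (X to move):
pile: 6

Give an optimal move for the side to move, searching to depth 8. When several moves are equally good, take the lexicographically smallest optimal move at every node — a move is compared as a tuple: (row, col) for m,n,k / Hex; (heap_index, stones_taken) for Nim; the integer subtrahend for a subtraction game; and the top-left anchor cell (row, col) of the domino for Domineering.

[6] X move#1: -1:-1/5, -3:-1/3, -4:+1/2*
[2] O move#2: -1:-1/1*
[1] X move#3: -1:+1/0*
[0] end (terminal -1, O#4); searched 6 to 8

X's best at [6]: -4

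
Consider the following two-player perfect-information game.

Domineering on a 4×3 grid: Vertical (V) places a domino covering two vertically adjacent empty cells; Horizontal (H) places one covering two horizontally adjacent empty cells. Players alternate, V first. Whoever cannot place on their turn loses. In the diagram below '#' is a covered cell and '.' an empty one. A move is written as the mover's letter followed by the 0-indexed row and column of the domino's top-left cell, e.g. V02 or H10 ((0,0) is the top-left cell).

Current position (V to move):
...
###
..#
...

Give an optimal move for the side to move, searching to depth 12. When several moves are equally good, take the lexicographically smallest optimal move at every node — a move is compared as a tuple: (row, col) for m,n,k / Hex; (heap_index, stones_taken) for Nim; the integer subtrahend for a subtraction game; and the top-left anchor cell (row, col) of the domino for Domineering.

[.../###/..#/...] V move#1: V20:-1/.../###/#.#/#.., V21:+1/.../###/.##/.#.*
[.../###/.##/.#.] H move#2: H00:-1/##./###/.##/.#.*, H01:-1/.##/###/.##/.#.
[##./###/.##/.#.] V move#3: V20:+1/##./###/###/##.*
[##./###/###/##.] end (terminal -1, H#4); searched .../###/..#/... to 12

V's best at [.../###/..#/...]: V21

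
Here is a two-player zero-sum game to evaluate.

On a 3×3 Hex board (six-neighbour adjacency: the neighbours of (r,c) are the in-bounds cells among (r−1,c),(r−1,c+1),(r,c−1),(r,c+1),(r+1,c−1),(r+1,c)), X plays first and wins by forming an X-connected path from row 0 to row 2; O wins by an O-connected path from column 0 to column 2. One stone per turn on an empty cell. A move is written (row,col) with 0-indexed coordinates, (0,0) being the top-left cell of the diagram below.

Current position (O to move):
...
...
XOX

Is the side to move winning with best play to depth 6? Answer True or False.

O winning at [.../.../XOX]: False

p1 O@[.../.../XOX]: (0,0)[O../.../XOX]-1* (0,1)[.O./.../XOX]-1 (0,2)[..O/.../XOX]-1 (1,0)[.../O../XOX]-1 (1,1)[.../.O./XOX]-1 (1,2)[.../..O/XOX]-1
p2 X@[O../.../XOX]: (0,1)[OX./.../XOX]+1* (0,2)[O.X/.../XOX]+1 (1,0)[O../X../XOX]+1 (1,1)[O../.X./XOX]+1 (1,2)[O../..X/XOX]+1
p3 O@[OX./.../XOX]: (0,2)[OXO/.../XOX]-1* (1,0)[OX./O../XOX]-1 (1,1)[OX./.O./XOX]-1 (1,2)[OX./..O/XOX]-1
p4 X@[OXO/.../XOX]: (1,0)[OXO/X../XOX]+1* (1,1)[OXO/.X./XOX]+1 (1,2)[OXO/..X/XOX]+1
p5 O@[OXO/X../XOX] terminal -1; root [.../.../XOX] d6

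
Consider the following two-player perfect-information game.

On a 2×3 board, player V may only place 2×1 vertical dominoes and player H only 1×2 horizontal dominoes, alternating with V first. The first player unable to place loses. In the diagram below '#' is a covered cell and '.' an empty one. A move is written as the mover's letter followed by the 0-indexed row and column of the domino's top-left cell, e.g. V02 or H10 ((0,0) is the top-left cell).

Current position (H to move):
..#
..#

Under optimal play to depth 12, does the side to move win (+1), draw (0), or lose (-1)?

p1 H@[..#/..#]: H00[###/..#]+1* H10[..#/###]+1
p2 V@[###/..#] terminal -1; root [..#/..#] d12

value(..#/..#, H) = +1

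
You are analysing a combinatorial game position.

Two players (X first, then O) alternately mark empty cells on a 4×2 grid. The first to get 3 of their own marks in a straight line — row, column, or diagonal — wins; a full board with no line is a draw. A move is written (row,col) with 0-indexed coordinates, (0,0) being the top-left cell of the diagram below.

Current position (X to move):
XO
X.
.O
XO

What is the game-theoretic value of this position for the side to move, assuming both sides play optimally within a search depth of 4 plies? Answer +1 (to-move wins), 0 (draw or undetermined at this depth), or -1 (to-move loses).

[XO/X./.O/XO] X move#1: (1,1):+0/XO/XX/.O/XO, (2,0):+1/XO/X./XO/XO*
[XO/X./XO/XO] end (terminal -1, O#2); searched XO/X./.O/XO to 4

value(XO/X./.O/XO, X) = +1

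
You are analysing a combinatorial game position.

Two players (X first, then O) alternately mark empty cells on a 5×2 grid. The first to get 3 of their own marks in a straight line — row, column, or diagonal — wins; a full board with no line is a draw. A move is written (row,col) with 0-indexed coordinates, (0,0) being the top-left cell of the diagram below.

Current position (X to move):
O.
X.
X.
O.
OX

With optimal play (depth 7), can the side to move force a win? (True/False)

X winning at [O./X./X./O./OX]: False

ply 1, X at O./X./X./O./OX | (0,1)=+0→OX/X./X./O./OX*; (1,1)=+0→O./XX/X./O./OX; (2,1)=+0→O./X./XX/O./OX; (3,1)=+0→O./X./X./OX/OX
ply 2, O at OX/X./X./O./OX | (1,1)=+0→OX/XO/X./O./OX*; (2,1)=+0→OX/X./XO/O./OX; (3,1)=+0→OX/X./X./OO/OX
ply 3, X at OX/XO/X./O./OX | (2,1)=+0→OX/XO/XX/O./OX*; (3,1)=+0→OX/XO/X./OX/OX
ply 4, O at OX/XO/XX/O./OX | (3,1)=+0→OX/XO/XX/OO/OX*
ply 5: OX/XO/XX/OO/OX is terminal +0 (X); from O./X./X./O./OX depth 7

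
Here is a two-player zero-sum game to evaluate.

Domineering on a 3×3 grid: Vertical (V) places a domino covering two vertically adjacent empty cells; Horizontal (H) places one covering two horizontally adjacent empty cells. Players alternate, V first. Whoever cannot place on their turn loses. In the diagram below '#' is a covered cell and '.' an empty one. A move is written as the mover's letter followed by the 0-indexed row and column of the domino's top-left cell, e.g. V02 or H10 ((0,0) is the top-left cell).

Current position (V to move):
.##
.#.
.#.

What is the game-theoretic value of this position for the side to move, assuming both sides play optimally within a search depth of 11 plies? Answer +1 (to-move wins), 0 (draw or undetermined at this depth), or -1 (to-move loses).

value(.##/.#./.#., V) = +1

[.##/.#./.#.] V move#1: V00:+1/###/##./.#.*, V10:+1/.##/##./##., V12:+1/.##/.##/.##
[###/##./.#.] end (terminal -1, H#2); searched .##/.#./.#. to 11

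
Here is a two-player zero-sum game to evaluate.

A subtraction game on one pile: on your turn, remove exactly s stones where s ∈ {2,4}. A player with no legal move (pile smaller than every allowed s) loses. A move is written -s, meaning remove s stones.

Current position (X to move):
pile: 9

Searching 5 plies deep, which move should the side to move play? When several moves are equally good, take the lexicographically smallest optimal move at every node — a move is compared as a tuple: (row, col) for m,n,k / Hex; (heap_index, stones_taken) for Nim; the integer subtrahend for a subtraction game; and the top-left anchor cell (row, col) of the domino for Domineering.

[9] X move#1: -2:+1/7*, -4:-1/5
[7] O move#2: -2:-1/5*, -4:-1/3
[5] X move#3: -2:-1/3, -4:+1/1*
[1] end (terminal -1, O#4); searched 9 to 5

X's best at [9]: -2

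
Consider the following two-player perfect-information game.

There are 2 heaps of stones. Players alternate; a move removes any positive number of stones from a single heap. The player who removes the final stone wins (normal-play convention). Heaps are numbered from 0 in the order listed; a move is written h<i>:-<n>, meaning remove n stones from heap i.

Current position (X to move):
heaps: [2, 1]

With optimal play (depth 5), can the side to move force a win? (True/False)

X winning at [(2,1)]: True

ply 1, X at (2,1) | h0:-1=+1→(1,1)*; h0:-2=-1→(0,1); h1:-1=-1→(2,0)
ply 2, O at (1,1) | h0:-1=-1→(0,1)*; h1:-1=-1→(1,0)
ply 3, X at (0,1) | h1:-1=+1→(0,0)*
ply 4: (0,0) is terminal -1 (O); from (2,1) depth 5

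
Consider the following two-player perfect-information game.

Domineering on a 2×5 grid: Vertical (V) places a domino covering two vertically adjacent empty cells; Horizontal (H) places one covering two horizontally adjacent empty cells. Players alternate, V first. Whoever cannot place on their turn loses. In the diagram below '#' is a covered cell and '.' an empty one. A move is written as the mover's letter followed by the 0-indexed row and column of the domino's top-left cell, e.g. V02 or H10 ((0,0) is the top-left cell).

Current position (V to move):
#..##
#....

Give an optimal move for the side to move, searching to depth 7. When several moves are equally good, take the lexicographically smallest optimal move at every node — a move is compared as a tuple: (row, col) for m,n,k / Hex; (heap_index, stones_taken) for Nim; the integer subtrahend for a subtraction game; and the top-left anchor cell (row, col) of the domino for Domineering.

V's best at [#..##/#....]: V02

ply 1, V at #..##/#.... | V01=-1→##.##/##...; V02=+1→#.###/#.#..*
ply 2, H at #.###/#.#.. | H13=-1→#.###/#.###*
ply 3, V at #.###/#.### | V01=+1→#####/#####*
ply 4: #####/##### is terminal -1 (H); from #..##/#.... depth 7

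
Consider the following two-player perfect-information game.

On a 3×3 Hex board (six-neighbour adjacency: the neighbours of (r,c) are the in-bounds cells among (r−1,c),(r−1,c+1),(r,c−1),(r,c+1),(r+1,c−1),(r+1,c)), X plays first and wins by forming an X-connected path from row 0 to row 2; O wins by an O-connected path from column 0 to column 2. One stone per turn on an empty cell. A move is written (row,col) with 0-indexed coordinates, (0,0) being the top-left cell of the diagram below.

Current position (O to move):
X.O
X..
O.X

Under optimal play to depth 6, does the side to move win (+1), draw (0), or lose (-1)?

p1 O@[X.O/X../O.X]: (0,1)[XOO/X../O.X]-1 (1,1)[X.O/XO./O.X]+1* (1,2)[X.O/X.O/O.X]+1 (2,1)[X.O/X../OOX]+1
p2 X@[X.O/XO./O.X] terminal -1; root [X.O/X../O.X] d6

value(X.O/X../O.X, O) = +1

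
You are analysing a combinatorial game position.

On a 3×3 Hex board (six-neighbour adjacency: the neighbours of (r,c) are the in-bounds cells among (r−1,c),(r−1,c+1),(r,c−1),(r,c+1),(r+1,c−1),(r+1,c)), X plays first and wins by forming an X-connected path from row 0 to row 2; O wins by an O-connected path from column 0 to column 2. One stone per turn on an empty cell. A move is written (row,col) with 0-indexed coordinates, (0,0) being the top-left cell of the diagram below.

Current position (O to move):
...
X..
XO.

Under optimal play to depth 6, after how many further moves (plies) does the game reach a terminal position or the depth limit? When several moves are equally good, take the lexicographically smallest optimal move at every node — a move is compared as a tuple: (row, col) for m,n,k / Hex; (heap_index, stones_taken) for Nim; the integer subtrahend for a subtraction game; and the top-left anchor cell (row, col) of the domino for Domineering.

PV length from [.../X../XO.]: 2 plies

p1 O@[.../X../XO.]: (0,0)[O../X../XO.]-1* (0,1)[.O./X../XO.]-1 (0,2)[..O/X../XO.]-1 (1,1)[.../XO./XO.]-1 (1,2)[.../X.O/XO.]-1 (2,2)[.../X../XOO]-1
p2 X@[O../X../XO.]: (0,1)[OX./X../XO.]+1* (0,2)[O.X/X../XO.]+1 (1,1)[O../XX./XO.]+1 (1,2)[O../X.X/XO.]+1 (2,2)[O../X../XOX]+1
p3 O@[OX./X../XO.] terminal -1; root [.../X../XO.] d6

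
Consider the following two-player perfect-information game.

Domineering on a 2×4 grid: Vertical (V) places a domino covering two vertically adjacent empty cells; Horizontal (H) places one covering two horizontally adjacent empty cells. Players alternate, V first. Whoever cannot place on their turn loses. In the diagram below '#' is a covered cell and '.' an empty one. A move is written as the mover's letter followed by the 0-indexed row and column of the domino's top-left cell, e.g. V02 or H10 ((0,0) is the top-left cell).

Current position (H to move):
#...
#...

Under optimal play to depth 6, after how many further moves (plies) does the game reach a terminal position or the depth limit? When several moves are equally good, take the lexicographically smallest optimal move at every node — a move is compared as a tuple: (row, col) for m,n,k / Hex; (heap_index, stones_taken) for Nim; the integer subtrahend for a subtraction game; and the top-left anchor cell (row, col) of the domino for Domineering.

PV length from [#.../#...]: 3 plies

[#.../#...] H move#1: H01:+1/###./#...*, H02:+1/#.##/#..., H11:+1/#.../###., H12:+1/#.../#.##
[###./#...] V move#2: V03:-1/####/#..#*
[####/#..#] H move#3: H11:+1/####/####*
[####/####] end (terminal -1, V#4); searched #.../#... to 6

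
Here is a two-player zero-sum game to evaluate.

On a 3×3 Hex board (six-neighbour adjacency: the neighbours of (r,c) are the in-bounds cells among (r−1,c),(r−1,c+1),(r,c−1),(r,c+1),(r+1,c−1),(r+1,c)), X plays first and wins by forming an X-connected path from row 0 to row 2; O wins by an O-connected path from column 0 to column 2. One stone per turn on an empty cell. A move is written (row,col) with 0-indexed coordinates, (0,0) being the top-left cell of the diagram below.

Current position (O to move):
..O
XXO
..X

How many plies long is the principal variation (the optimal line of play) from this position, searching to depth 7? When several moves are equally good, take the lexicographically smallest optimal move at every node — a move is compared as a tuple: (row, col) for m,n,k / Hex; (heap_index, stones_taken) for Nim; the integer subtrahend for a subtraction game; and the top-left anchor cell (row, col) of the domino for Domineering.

PV length from [..O/XXO/..X]: 4 plies

[..O/XXO/..X] O move#1: (0,0):-1/O.O/XXO/..X*, (0,1):-1/.OO/XXO/..X, (2,0):-1/..O/XXO/O.X, (2,1):-1/..O/XXO/.OX
[O.O/XXO/..X] X move#2: (0,1):+1/OXO/XXO/..X*, (2,0):-1/O.O/XXO/X.X, (2,1):-1/O.O/XXO/.XX
[OXO/XXO/..X] O move#3: (2,0):-1/OXO/XXO/O.X*, (2,1):-1/OXO/XXO/.OX
[OXO/XXO/O.X] X move#4: (2,1):+1/OXO/XXO/OXX*
[OXO/XXO/OXX] end (terminal -1, O#5); searched ..O/XXO/..X to 7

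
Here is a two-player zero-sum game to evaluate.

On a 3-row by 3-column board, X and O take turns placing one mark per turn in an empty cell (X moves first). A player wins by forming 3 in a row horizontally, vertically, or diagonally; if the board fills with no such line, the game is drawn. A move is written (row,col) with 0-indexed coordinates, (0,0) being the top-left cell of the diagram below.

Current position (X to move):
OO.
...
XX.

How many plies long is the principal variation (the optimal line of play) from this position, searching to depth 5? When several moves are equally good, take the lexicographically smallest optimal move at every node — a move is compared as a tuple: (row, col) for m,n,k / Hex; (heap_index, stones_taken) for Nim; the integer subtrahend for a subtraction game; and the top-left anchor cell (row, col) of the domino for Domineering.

ply 1, X at OO./.../XX. | (0,2)=+1→OOX/.../XX.*; (1,0)=-1→OO./X../XX.; (1,1)=-1→OO./.X./XX.; (1,2)=-1→OO./..X/XX.; (2,2)=+1→OO./.../XXX
ply 2, O at OOX/.../XX. | (1,0)=-1→OOX/O../XX.*; (1,1)=-1→OOX/.O./XX.; (1,2)=-1→OOX/..O/XX.; (2,2)=-1→OOX/.../XXO
ply 3, X at OOX/O../XX. | (1,1)=+1→OOX/OX./XX.*; (1,2)=+1→OOX/O.X/XX.; (2,2)=+1→OOX/O../XXX
ply 4: OOX/OX./XX. is terminal -1 (O); from OO./.../XX. depth 5

PV length from [OO./.../XX.]: 3 plies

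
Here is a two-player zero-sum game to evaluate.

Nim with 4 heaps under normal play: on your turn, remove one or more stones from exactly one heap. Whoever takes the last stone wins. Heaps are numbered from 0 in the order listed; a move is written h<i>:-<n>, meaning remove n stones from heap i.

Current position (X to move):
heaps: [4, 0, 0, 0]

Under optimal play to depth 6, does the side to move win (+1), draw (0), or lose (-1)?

value((4,0,0,0), X) = +1

p1 X@[(4,0,0,0)]: h0:-1[(3,0,0,0)]-1 h0:-2[(2,0,0,0)]-1 h0:-3[(1,0,0,0)]-1 h0:-4[(0,0,0,0)]+1*
p2 O@[(0,0,0,0)] terminal -1; root [(4,0,0,0)] d6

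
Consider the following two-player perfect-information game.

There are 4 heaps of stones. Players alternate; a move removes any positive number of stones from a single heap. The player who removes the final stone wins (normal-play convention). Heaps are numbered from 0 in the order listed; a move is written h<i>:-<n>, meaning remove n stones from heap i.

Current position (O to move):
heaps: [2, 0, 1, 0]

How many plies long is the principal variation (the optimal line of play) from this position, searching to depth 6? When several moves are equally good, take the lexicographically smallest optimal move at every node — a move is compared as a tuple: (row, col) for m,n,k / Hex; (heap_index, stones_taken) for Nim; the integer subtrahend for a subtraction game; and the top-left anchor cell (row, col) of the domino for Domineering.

PV length from [(2,0,1,0)]: 3 plies

[(2,0,1,0)] O move#1: h0:-1:+1/(1,0,1,0)*, h0:-2:-1/(0,0,1,0), h2:-1:-1/(2,0,0,0)
[(1,0,1,0)] X move#2: h0:-1:-1/(0,0,1,0)*, h2:-1:-1/(1,0,0,0)
[(0,0,1,0)] O move#3: h2:-1:+1/(0,0,0,0)*
[(0,0,0,0)] end (terminal -1, X#4); searched (2,0,1,0) to 6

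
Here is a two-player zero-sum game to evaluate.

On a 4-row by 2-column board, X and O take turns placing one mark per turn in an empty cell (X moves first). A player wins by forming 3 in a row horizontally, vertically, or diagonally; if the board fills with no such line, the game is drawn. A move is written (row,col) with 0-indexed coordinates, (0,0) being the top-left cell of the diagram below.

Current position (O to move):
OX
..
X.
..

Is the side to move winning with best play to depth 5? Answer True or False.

O winning at [OX/../X./..]: False

[OX/../X./..] O move#1: (1,0):+0/OX/O./X./..*, (1,1):+0/OX/.O/X./.., (2,1):+0/OX/../XO/.., (3,0):+0/OX/../X./O., (3,1):+0/OX/../X./.O
[OX/O./X./..] X move#2: (1,1):+0/OX/OX/X./..*, (2,1):+0/OX/O./XX/.., (3,0):+0/OX/O./X./X., (3,1):+0/OX/O./X./.X
[OX/OX/X./..] O move#3: (2,1):+0/OX/OX/XO/..*, (3,0):-1/OX/OX/X./O., (3,1):-1/OX/OX/X./.O
[OX/OX/XO/..] X move#4: (3,0):+0/OX/OX/XO/X.*, (3,1):+0/OX/OX/XO/.X
[OX/OX/XO/X.] O move#5: (3,1):+0/OX/OX/XO/XO*
[OX/OX/XO/XO] end (terminal +0, X#6); searched OX/../X./.. to 5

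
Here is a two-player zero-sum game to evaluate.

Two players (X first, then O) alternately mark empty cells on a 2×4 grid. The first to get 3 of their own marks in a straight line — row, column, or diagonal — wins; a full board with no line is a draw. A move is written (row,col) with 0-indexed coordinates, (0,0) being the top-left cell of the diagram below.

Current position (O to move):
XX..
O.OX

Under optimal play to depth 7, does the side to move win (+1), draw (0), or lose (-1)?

value(XX../O.OX, O) = +1

[XX../O.OX] O move#1: (0,2):+0/XXO./O.OX, (0,3):-1/XX.O/O.OX, (1,1):+1/XX../OOOX*
[XX../OOOX] end (terminal -1, X#2); searched XX../O.OX to 7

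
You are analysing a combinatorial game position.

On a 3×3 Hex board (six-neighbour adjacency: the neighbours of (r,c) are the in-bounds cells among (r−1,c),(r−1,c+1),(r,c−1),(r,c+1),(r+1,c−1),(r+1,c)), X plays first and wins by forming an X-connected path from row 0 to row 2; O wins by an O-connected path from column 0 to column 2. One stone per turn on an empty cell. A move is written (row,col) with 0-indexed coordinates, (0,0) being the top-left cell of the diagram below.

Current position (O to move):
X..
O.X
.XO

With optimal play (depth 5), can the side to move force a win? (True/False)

O winning at [X../O.X/.XO]: True

[X../O.X/.XO] O move#1: (0,1):-1/XO./O.X/.XO, (0,2):+1/X.O/O.X/.XO*, (1,1):-1/X../OOX/.XO, (2,0):-1/X../O.X/OXO
[X.O/O.X/.XO] X move#2: (0,1):-1/XXO/O.X/.XO*, (1,1):-1/X.O/OXX/.XO, (2,0):-1/X.O/O.X/XXO
[XXO/O.X/.XO] O move#3: (1,1):+1/XXO/OOX/.XO*, (2,0):-1/XXO/O.X/OXO
[XXO/OOX/.XO] end (terminal -1, X#4); searched X../O.X/.XO to 5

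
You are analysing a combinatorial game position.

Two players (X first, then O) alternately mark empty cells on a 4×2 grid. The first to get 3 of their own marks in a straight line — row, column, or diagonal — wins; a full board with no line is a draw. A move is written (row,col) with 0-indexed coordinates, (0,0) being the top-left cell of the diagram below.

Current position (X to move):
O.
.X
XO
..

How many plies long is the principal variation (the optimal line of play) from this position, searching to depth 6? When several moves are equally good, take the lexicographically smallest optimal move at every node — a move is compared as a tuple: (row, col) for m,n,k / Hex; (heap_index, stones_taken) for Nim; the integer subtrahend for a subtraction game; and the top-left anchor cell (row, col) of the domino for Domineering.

ply 1, X at O./.X/XO/.. | (0,1)=+0→OX/.X/XO/..*; (1,0)=+0→O./XX/XO/..; (3,0)=+0→O./.X/XO/X.; (3,1)=+0→O./.X/XO/.X
ply 2, O at OX/.X/XO/.. | (1,0)=+0→OX/OX/XO/..*; (3,0)=+0→OX/.X/XO/O.; (3,1)=+0→OX/.X/XO/.O
ply 3, X at OX/OX/XO/.. | (3,0)=+0→OX/OX/XO/X.*; (3,1)=+0→OX/OX/XO/.X
ply 4, O at OX/OX/XO/X. | (3,1)=+0→OX/OX/XO/XO*
ply 5: OX/OX/XO/XO is terminal +0 (X); from O./.X/XO/.. depth 6

PV length from [O./.X/XO/..]: 4 plies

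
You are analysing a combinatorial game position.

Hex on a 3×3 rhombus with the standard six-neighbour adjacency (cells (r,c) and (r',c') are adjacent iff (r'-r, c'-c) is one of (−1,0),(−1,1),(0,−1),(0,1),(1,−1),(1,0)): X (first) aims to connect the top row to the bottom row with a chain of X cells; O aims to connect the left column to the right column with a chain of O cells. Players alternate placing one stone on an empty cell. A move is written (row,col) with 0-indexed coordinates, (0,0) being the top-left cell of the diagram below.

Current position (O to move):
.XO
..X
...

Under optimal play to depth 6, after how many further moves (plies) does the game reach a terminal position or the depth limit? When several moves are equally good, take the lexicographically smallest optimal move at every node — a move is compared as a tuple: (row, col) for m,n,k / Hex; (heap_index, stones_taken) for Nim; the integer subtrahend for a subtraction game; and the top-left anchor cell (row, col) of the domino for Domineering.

PV length from [.XO/..X/...]: 3 plies

ply 1, O at .XO/..X/... | (0,0)=-1→OXO/..X/...; (1,0)=-1→.XO/O.X/...; (1,1)=+1→.XO/.OX/...*; (2,0)=-1→.XO/..X/O..; (2,1)=-1→.XO/..X/.O.; (2,2)=-1→.XO/..X/..O
ply 2, X at .XO/.OX/... | (0,0)=-1→XXO/.OX/...*; (1,0)=-1→.XO/XOX/...; (2,0)=-1→.XO/.OX/X..; (2,1)=-1→.XO/.OX/.X.; (2,2)=-1→.XO/.OX/..X
ply 3, O at XXO/.OX/... | (1,0)=+1→XXO/OOX/...*; (2,0)=+1→XXO/.OX/O..; (2,1)=+1→XXO/.OX/.O.; (2,2)=+1→XXO/.OX/..O
ply 4: XXO/OOX/... is terminal -1 (X); from .XO/..X/... depth 6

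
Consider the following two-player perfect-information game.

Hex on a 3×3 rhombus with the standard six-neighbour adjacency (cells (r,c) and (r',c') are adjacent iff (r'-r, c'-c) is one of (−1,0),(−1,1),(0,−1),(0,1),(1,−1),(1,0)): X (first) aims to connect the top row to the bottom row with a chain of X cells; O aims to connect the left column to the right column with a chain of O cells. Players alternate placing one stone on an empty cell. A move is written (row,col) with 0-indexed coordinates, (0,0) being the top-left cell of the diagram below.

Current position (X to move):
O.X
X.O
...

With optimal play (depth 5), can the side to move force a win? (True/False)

ply 1, X at O.X/X.O/... | (0,1)=-1→OXX/X.O/...; (1,1)=+1→O.X/XXO/...*; (2,0)=+1→O.X/X.O/X..; (2,1)=-1→O.X/X.O/.X.; (2,2)=-1→O.X/X.O/..X
ply 2, O at O.X/XXO/... | (0,1)=-1→OOX/XXO/...*; (2,0)=-1→O.X/XXO/O..; (2,1)=-1→O.X/XXO/.O.; (2,2)=-1→O.X/XXO/..O
ply 3, X at OOX/XXO/... | (2,0)=+1→OOX/XXO/X..*; (2,1)=+1→OOX/XXO/.X.; (2,2)=+1→OOX/XXO/..X
ply 4: OOX/XXO/X.. is terminal -1 (O); from O.X/X.O/... depth 5

X winning at [O.X/X.O/...]: True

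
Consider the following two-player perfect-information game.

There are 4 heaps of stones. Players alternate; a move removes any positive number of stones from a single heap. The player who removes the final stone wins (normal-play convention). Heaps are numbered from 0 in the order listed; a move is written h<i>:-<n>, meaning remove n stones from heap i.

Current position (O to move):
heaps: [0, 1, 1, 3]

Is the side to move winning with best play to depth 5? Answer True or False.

[(0,1,1,3)] O move#1: h1:-1:-1/(0,0,1,3), h2:-1:-1/(0,1,0,3), h3:-1:-1/(0,1,1,2), h3:-2:-1/(0,1,1,1), h3:-3:+1/(0,1,1,0)*
[(0,1,1,0)] X move#2: h1:-1:-1/(0,0,1,0)*, h2:-1:-1/(0,1,0,0)
[(0,0,1,0)] O move#3: h2:-1:+1/(0,0,0,0)*
[(0,0,0,0)] end (terminal -1, X#4); searched (0,1,1,3) to 5

O winning at [(0,1,1,3)]: True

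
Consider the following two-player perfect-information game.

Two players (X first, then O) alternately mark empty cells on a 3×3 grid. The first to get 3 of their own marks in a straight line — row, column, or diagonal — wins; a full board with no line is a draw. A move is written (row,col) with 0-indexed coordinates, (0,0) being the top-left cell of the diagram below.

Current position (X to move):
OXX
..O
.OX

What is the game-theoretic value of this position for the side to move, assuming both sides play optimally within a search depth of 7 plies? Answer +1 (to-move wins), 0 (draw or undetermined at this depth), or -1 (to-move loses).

ply 1, X at OXX/..O/.OX | (1,0)=+0→OXX/X.O/.OX*; (1,1)=+0→OXX/.XO/.OX; (2,0)=+0→OXX/..O/XOX
ply 2, O at OXX/X.O/.OX | (1,1)=+0→OXX/XOO/.OX*; (2,0)=+0→OXX/X.O/OOX
ply 3, X at OXX/XOO/.OX | (2,0)=+0→OXX/XOO/XOX*
ply 4: OXX/XOO/XOX is terminal +0 (O); from OXX/..O/.OX depth 7

value(OXX/..O/.OX, X) = 0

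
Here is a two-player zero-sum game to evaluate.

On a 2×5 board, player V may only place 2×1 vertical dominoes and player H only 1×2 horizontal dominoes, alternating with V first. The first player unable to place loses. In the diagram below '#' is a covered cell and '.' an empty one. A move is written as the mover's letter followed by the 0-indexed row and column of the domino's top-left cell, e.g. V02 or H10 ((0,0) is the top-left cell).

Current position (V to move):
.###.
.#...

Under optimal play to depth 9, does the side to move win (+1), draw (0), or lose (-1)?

[.###./.#...] V move#1: V00:-1/####./##..., V04:+1/.####/.#..#*
[.####/.#..#] H move#2: H12:-1/.####/.####*
[.####/.####] V move#3: V00:+1/#####/#####*
[#####/#####] end (terminal -1, H#4); searched .###./.#... to 9

value(.###./.#..., V) = +1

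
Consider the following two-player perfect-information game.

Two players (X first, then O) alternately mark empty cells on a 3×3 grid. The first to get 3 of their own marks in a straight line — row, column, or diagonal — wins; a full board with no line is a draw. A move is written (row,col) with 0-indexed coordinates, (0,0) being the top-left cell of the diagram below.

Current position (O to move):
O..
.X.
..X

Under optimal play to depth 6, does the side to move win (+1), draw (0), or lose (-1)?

value(O../.X./..X, O) = 0

ply 1, O at O../.X./..X | (0,1)=-1→OO./.X./..X; (0,2)=+0→O.O/.X./..X*; (1,0)=-1→O../OX./..X; (1,2)=-1→O../.XO/..X; (2,0)=+0→O../.X./O.X; (2,1)=-1→O../.X./.OX
ply 2, X at O.O/.X./..X | (0,1)=+0→OXO/.X./..X*; (1,0)=-1→O.O/XX./..X; (1,2)=-1→O.O/.XX/..X; (2,0)=-1→O.O/.X./X.X; (2,1)=-1→O.O/.X./.XX
ply 3, O at OXO/.X./..X | (1,0)=-1→OXO/OX./..X; (1,2)=-1→OXO/.XO/..X; (2,0)=-1→OXO/.X./O.X; (2,1)=+0→OXO/.X./.OX*
ply 4, X at OXO/.X./.OX | (1,0)=+0→OXO/XX./.OX*; (1,2)=+0→OXO/.XX/.OX; (2,0)=+0→OXO/.X./XOX
ply 5, O at OXO/XX./.OX | (1,2)=+0→OXO/XXO/.OX*; (2,0)=-1→OXO/XX./OOX
ply 6, X at OXO/XXO/.OX | (2,0)=+0→OXO/XXO/XOX*
ply 7: OXO/XXO/XOX is terminal +0 (O); from O../.X./..X depth 6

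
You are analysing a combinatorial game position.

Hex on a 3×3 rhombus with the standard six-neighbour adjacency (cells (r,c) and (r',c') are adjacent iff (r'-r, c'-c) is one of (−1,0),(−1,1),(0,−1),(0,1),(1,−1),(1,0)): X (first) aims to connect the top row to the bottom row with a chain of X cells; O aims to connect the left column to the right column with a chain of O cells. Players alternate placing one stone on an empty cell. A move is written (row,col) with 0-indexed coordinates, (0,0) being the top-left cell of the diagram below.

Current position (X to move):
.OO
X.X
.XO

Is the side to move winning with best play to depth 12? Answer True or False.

ply 1, X at .OO/X.X/.XO | (0,0)=+1→XOO/X.X/.XO*; (1,1)=-1→.OO/XXX/.XO; (2,0)=-1→.OO/X.X/XXO
ply 2, O at XOO/X.X/.XO | (1,1)=-1→XOO/XOX/.XO*; (2,0)=-1→XOO/X.X/OXO
ply 3, X at XOO/XOX/.XO | (2,0)=+1→XOO/XOX/XXO*
ply 4: XOO/XOX/XXO is terminal -1 (O); from .OO/X.X/.XO depth 12

X winning at [.OO/X.X/.XO]: True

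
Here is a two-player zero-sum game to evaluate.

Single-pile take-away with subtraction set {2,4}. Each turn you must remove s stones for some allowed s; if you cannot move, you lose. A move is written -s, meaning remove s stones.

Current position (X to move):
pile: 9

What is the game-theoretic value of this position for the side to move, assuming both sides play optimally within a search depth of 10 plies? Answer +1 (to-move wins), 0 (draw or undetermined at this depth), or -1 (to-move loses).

[9] X move#1: -2:+1/7*, -4:-1/5
[7] O move#2: -2:-1/5*, -4:-1/3
[5] X move#3: -2:-1/3, -4:+1/1*
[1] end (terminal -1, O#4); searched 9 to 10

value(9, X) = +1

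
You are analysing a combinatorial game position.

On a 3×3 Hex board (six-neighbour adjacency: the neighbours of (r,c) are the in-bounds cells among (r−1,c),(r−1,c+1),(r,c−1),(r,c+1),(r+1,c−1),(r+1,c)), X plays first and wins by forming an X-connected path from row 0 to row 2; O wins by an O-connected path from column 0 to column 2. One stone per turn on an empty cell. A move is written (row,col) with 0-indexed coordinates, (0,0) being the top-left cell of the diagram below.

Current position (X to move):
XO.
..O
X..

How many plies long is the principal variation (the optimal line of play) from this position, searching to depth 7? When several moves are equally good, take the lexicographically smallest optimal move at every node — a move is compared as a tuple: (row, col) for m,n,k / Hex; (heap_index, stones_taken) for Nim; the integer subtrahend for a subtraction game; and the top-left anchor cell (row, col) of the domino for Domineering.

PV length from [XO./..O/X..]: 3 plies

ply 1, X at XO./..O/X.. | (0,2)=+1→XOX/..O/X..*; (1,0)=+1→XO./X.O/X..; (1,1)=+1→XO./.XO/X..; (2,1)=-1→XO./..O/XX.; (2,2)=-1→XO./..O/X.X
ply 2, O at XOX/..O/X.. | (1,0)=-1→XOX/O.O/X..*; (1,1)=-1→XOX/.OO/X..; (2,1)=-1→XOX/..O/XO.; (2,2)=-1→XOX/..O/X.O
ply 3, X at XOX/O.O/X.. | (1,1)=+1→XOX/OXO/X..*; (2,1)=-1→XOX/O.O/XX.; (2,2)=-1→XOX/O.O/X.X
ply 4: XOX/OXO/X.. is terminal -1 (O); from XO./..O/X.. depth 7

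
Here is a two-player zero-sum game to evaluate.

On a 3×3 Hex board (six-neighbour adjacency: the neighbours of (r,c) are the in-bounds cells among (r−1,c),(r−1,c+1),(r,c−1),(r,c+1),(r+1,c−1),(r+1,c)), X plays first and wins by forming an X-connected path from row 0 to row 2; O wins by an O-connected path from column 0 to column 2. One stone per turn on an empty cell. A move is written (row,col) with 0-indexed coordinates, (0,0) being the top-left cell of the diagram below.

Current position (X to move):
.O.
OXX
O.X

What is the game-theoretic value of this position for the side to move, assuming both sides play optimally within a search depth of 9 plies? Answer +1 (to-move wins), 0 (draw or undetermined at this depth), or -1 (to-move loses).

ply 1, X at .O./OXX/O.X | (0,0)=-1→XO./OXX/O.X; (0,2)=+1→.OX/OXX/O.X*; (2,1)=-1→.O./OXX/OXX
ply 2: .OX/OXX/O.X is terminal -1 (O); from .O./OXX/O.X depth 9

value(.O./OXX/O.X, X) = +1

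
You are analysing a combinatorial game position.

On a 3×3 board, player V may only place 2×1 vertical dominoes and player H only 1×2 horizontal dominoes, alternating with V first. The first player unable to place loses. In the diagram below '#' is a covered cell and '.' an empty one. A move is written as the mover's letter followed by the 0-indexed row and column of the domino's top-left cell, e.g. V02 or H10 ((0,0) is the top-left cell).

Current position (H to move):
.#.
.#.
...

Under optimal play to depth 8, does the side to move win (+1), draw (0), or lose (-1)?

value(.#./.#./..., H) = -1

[.#./.#./...] H move#1: H20:-1/.#./.#./##.*, H21:-1/.#./.#./.##
[.#./.#./##.] V move#2: V00:+1/##./##./##.*, V02:+1/.##/.##/##., V12:+1/.#./.##/###
[##./##./##.] end (terminal -1, H#3); searched .#./.#./... to 8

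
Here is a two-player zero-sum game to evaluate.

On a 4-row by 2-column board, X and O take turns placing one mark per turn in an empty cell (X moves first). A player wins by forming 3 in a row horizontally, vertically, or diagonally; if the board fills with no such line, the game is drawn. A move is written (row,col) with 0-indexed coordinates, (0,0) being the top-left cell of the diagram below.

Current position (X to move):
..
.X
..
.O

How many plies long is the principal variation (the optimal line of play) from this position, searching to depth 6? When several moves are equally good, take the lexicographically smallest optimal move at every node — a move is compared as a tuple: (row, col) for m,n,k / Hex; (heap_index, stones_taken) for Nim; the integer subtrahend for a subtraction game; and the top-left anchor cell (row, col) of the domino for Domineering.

[../.X/../.O] X move#1: (0,0):+0/X./.X/../.O*, (0,1):+0/.X/.X/../.O, (1,0):+0/../XX/../.O, (2,0):+0/../.X/X./.O, (2,1):+0/../.X/.X/.O, (3,0):+0/../.X/../XO
[X./.X/../.O] O move#2: (0,1):+0/XO/.X/../.O*, (1,0):+0/X./OX/../.O, (2,0):+0/X./.X/O./.O, (2,1):+0/X./.X/.O/.O, (3,0):+0/X./.X/../OO
[XO/.X/../.O] X move#3: (1,0):+0/XO/XX/../.O*, (2,0):+0/XO/.X/X./.O, (2,1):+0/XO/.X/.X/.O, (3,0):+0/XO/.X/../XO
[XO/XX/../.O] O move#4: (2,0):+0/XO/XX/O./.O*, (2,1):-1/XO/XX/.O/.O, (3,0):-1/XO/XX/../OO
[XO/XX/O./.O] X move#5: (2,1):+0/XO/XX/OX/.O*, (3,0):+0/XO/XX/O./XO
[XO/XX/OX/.O] O move#6: (3,0):+0/XO/XX/OX/OO*
[XO/XX/OX/OO] end (terminal +0, X#7); searched ../.X/../.O to 6

PV length from [../.X/../.O]: 6 plies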